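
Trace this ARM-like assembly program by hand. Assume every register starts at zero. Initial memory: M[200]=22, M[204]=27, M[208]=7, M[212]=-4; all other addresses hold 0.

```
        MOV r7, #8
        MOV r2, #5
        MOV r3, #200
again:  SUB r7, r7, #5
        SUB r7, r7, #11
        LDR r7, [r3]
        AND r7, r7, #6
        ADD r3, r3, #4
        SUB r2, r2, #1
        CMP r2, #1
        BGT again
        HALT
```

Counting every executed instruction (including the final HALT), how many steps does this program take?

r7=8
r2=5
r3=200
r7=8-5=3
r7=3-11=-8
r7=M[200]=22
r7=22&6=6
r3=200+4=204
r2=5-1=4
CMP r2, #1  (cmp 4,1)
BGT again: taken
r7=6-5=1
r7=1-11=-10
r7=M[204]=27
r7=27&6=2
r3=204+4=208
r2=4-1=3
CMP r2, #1  (cmp 3,1)
BGT again: taken
r7=2-5=-3
r7=(-3)-11=-14
r7=M[208]=7
r7=7&6=6
r3=208+4=212
r2=3-1=2
CMP r2, #1  (cmp 2,1)
BGT again: taken
r7=6-5=1
r7=1-11=-10
r7=M[212]=-4
r7=(-4)&6=4
r3=212+4=216
r2=2-1=1
CMP r2, #1  (cmp 1,1)
BGT again: not taken
halt.
Total executed instructions: 36.

36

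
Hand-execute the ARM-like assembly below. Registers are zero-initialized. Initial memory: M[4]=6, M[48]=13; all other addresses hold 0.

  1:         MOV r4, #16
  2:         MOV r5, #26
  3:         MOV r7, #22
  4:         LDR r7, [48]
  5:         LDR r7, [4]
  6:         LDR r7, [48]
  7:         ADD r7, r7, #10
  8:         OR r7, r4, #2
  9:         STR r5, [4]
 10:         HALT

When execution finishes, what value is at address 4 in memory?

26

r4=16
r5=26
r7=22
r7=M[48]=13
r7=M[4]=6
r7=M[48]=13
r7=13+10=23
r7=16|2=18
STR r5, [4] → M[4]=26
halt.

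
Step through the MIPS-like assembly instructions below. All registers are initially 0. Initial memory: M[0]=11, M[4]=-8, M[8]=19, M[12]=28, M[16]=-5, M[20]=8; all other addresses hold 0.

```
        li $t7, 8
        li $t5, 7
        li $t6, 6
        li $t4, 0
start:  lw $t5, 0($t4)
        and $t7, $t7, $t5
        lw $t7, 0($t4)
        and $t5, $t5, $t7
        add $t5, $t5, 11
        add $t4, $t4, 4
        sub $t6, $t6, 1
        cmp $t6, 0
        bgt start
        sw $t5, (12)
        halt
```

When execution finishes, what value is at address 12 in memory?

19

$t7=8
$t5=7
$t6=6
$t4=0
$t5=M[0]=11
$t7=8&11=8
$t7=M[0]=11
$t5=11&11=11
$t5=11+11=22
$t4=0+4=4
$t6=6-1=5
cmp $t6, 0  (cmp 5,0)
bgt start: taken
$t5=M[4]=-8
$t7=11&(-8)=8
$t7=M[4]=-8
$t5=(-8)&(-8)=-8
$t5=(-8)+11=3
$t4=4+4=8
$t6=5-1=4
cmp $t6, 0  (cmp 4,0)
bgt start: taken
$t5=M[8]=19
$t7=(-8)&19=16
$t7=M[8]=19
$t5=19&19=19
$t5=19+11=30
$t4=8+4=12
$t6=4-1=3
cmp $t6, 0  (cmp 3,0)
bgt start: taken
$t5=M[12]=28
$t7=19&28=16
$t7=M[12]=28
$t5=28&28=28
$t5=28+11=39
$t4=12+4=16
$t6=3-1=2
cmp $t6, 0  (cmp 2,0)
bgt start: taken
$t5=M[16]=-5
$t7=28&(-5)=24
$t7=M[16]=-5
$t5=(-5)&(-5)=-5
$t5=(-5)+11=6
$t4=16+4=20
$t6=2-1=1
cmp $t6, 0  (cmp 1,0)
bgt start: taken
$t5=M[20]=8
$t7=(-5)&8=8
$t7=M[20]=8
$t5=8&8=8
$t5=8+11=19
$t4=20+4=24
$t6=1-1=0
cmp $t6, 0  (cmp 0,0)
bgt start: not taken
sw $t5, (12) → M[12]=19
halt.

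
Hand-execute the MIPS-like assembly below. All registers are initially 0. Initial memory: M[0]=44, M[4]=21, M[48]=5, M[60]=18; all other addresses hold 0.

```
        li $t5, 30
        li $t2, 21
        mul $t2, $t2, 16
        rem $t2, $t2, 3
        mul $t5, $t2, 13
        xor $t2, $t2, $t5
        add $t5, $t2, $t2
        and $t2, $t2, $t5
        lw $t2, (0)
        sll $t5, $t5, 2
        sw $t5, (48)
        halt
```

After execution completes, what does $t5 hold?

0

li $t5, 30 → $t5=30
li $t2, 21 → $t2=21
mul $t2, $t2, 16 → $t2=21*16=336
rem $t2, $t2, 3 → $t2=336%3=0
mul $t5, $t2, 13 → $t5=0*13=0
xor $t2, $t2, $t5 → $t2=0^0=0
add $t5, $t2, $t2 → $t5=0+0=0
and $t2, $t2, $t5 → $t2=0&0=0
lw $t2, (0) → $t2=M[0]=44
sll $t5, $t5, 2 → $t5=0<<2=0
sw $t5, (48) → M[48]=0
halt.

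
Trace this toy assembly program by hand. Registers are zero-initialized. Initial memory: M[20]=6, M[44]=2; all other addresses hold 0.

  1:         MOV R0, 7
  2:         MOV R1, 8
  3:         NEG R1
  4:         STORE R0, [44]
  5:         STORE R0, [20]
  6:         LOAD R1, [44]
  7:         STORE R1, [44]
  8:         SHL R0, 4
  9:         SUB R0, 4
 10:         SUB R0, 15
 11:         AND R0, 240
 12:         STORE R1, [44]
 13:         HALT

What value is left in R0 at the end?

80

after MOV R0, 7: R0=7
after MOV R1, 8: R1=8
after NEG R1: R1=-(8)=-8
STORE R0, [44] → M[44]=7
STORE R0, [20] → M[20]=7
after LOAD R1, [44]: R1=M[44]=7
STORE R1, [44] → M[44]=7
after SHL R0, 4: R0=7<<4=112
after SUB R0, 4: R0=112-4=108
after SUB R0, 15: R0=108-15=93
after AND R0, 240: R0=93&240=80
STORE R1, [44] → M[44]=7
halt.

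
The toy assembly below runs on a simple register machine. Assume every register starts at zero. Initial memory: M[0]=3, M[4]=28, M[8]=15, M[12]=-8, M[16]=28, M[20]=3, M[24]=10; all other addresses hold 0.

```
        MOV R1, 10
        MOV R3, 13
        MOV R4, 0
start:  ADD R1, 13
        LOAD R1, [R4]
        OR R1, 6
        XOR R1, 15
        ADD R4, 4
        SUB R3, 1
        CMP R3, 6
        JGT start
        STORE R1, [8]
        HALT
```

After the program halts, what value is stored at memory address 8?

R1=10
R3=13
R4=0
R1=10+13=23
R1=M[0]=3
R1=3|6=7
R1=7^15=8
R4=0+4=4
R3=13-1=12
CMP R3, 6  (cmp 12,6)
JGT start: taken
R1=8+13=21
R1=M[4]=28
R1=28|6=30
R1=30^15=17
R4=4+4=8
R3=12-1=11
CMP R3, 6  (cmp 11,6)
JGT start: taken
R1=17+13=30
R1=M[8]=15
R1=15|6=15
R1=15^15=0
R4=8+4=12
R3=11-1=10
CMP R3, 6  (cmp 10,6)
JGT start: taken
R1=0+13=13
R1=M[12]=-8
R1=(-8)|6=-2
R1=(-2)^15=-15
R4=12+4=16
R3=10-1=9
CMP R3, 6  (cmp 9,6)
JGT start: taken
R1=(-15)+13=-2
R1=M[16]=28
R1=28|6=30
R1=30^15=17
R4=16+4=20
R3=9-1=8
CMP R3, 6  (cmp 8,6)
JGT start: taken
R1=17+13=30
R1=M[20]=3
R1=3|6=7
R1=7^15=8
R4=20+4=24
R3=8-1=7
CMP R3, 6  (cmp 7,6)
JGT start: taken
R1=8+13=21
R1=M[24]=10
R1=10|6=14
R1=14^15=1
R4=24+4=28
R3=7-1=6
CMP R3, 6  (cmp 6,6)
JGT start: not taken
STORE R1, [8] → M[8]=1
halt.

1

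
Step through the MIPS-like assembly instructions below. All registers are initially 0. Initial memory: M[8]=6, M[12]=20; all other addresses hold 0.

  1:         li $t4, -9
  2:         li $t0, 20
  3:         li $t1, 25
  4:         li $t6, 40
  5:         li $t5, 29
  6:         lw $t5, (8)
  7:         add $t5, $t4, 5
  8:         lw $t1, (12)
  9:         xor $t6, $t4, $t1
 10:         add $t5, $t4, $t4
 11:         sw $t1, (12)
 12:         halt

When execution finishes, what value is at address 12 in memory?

li $t4, -9 → $t4=-9
li $t0, 20 → $t0=20
li $t1, 25 → $t1=25
li $t6, 40 → $t6=40
li $t5, 29 → $t5=29
lw $t5, (8) → $t5=M[8]=6
add $t5, $t4, 5 → $t5=(-9)+5=-4
lw $t1, (12) → $t1=M[12]=20
xor $t6, $t4, $t1 → $t6=(-9)^20=-29
add $t5, $t4, $t4 → $t5=(-9)+(-9)=-18
sw $t1, (12) → M[12]=20
halt.

20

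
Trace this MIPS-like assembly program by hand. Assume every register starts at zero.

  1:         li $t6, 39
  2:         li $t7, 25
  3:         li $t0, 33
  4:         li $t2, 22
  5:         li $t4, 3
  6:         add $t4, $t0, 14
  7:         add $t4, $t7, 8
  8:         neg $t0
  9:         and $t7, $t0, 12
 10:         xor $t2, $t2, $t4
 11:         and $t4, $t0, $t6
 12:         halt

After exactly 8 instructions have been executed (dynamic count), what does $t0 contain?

$t6=39
$t7=25
$t0=33
$t2=22
$t4=3
$t4=33+14=47
$t4=25+8=33
$t0=-(33)=-33
After step 8: $t0 = -33.

-33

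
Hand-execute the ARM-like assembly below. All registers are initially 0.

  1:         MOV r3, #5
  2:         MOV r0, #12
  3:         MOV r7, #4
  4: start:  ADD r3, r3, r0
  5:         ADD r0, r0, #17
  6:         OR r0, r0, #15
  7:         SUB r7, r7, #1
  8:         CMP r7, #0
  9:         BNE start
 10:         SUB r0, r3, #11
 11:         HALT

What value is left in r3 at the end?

MOV r3, #5 → r3=5
MOV r0, #12 → r0=12
MOV r7, #4 → r7=4
ADD r3, r3, r0 → r3=5+12=17
ADD r0, r0, #17 → r0=12+17=29
OR r0, r0, #15 → r0=29|15=31
SUB r7, r7, #1 → r7=4-1=3
CMP r7, #0  (cmp 3,0)
BNE start: taken
ADD r3, r3, r0 → r3=17+31=48
ADD r0, r0, #17 → r0=31+17=48
OR r0, r0, #15 → r0=48|15=63
SUB r7, r7, #1 → r7=3-1=2
CMP r7, #0  (cmp 2,0)
BNE start: taken
ADD r3, r3, r0 → r3=48+63=111
ADD r0, r0, #17 → r0=63+17=80
OR r0, r0, #15 → r0=80|15=95
SUB r7, r7, #1 → r7=2-1=1
CMP r7, #0  (cmp 1,0)
BNE start: taken
ADD r3, r3, r0 → r3=111+95=206
ADD r0, r0, #17 → r0=95+17=112
OR r0, r0, #15 → r0=112|15=127
SUB r7, r7, #1 → r7=1-1=0
CMP r7, #0  (cmp 0,0)
BNE start: not taken
SUB r0, r3, #11 → r0=206-11=195
halt.

206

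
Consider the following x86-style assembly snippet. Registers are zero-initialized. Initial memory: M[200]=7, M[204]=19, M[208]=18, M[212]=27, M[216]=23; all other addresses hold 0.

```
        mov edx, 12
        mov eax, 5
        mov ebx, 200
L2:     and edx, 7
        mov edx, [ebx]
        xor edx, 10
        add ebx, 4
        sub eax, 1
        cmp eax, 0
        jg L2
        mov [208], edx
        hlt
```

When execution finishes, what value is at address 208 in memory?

mov edx, 12 → edx=12
mov eax, 5 → eax=5
mov ebx, 200 → ebx=200
and edx, 7 → edx=12&7=4
mov edx, [ebx] → edx=M[200]=7
xor edx, 10 → edx=7^10=13
add ebx, 4 → ebx=200+4=204
sub eax, 1 → eax=5-1=4
cmp eax, 0  (cmp 4,0)
jg L2: taken
and edx, 7 → edx=13&7=5
mov edx, [ebx] → edx=M[204]=19
xor edx, 10 → edx=19^10=25
add ebx, 4 → ebx=204+4=208
sub eax, 1 → eax=4-1=3
cmp eax, 0  (cmp 3,0)
jg L2: taken
and edx, 7 → edx=25&7=1
mov edx, [ebx] → edx=M[208]=18
xor edx, 10 → edx=18^10=24
add ebx, 4 → ebx=208+4=212
sub eax, 1 → eax=3-1=2
cmp eax, 0  (cmp 2,0)
jg L2: taken
and edx, 7 → edx=24&7=0
mov edx, [ebx] → edx=M[212]=27
xor edx, 10 → edx=27^10=17
add ebx, 4 → ebx=212+4=216
sub eax, 1 → eax=2-1=1
cmp eax, 0  (cmp 1,0)
jg L2: taken
and edx, 7 → edx=17&7=1
mov edx, [ebx] → edx=M[216]=23
xor edx, 10 → edx=23^10=29
add ebx, 4 → ebx=216+4=220
sub eax, 1 → eax=1-1=0
cmp eax, 0  (cmp 0,0)
jg L2: not taken
mov [208], edx → M[208]=29
halt.

29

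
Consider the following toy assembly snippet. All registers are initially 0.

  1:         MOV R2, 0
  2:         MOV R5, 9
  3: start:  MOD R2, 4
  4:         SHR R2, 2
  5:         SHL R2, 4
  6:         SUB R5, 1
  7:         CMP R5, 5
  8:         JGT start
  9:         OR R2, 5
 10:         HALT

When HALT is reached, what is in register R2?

R2=0
R5=9
R2=0%4=0
R2=0>>2=0
R2=0<<4=0
R5=9-1=8
CMP R5, 5  (cmp 8,5)
JGT start: taken
R2=0%4=0
R2=0>>2=0
R2=0<<4=0
R5=8-1=7
CMP R5, 5  (cmp 7,5)
JGT start: taken
R2=0%4=0
R2=0>>2=0
R2=0<<4=0
R5=7-1=6
CMP R5, 5  (cmp 6,5)
JGT start: taken
R2=0%4=0
R2=0>>2=0
R2=0<<4=0
R5=6-1=5
CMP R5, 5  (cmp 5,5)
JGT start: not taken
R2=0|5=5
halt.

5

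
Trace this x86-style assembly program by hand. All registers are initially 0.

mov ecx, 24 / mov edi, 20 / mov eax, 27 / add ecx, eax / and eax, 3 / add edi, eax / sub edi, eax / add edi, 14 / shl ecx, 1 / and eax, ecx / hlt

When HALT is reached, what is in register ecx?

after mov ecx, 24: ecx=24
after mov edi, 20: edi=20
after mov eax, 27: eax=27
after add ecx, eax: ecx=24+27=51
after and eax, 3: eax=27&3=3
after add edi, eax: edi=20+3=23
after sub edi, eax: edi=23-3=20
after add edi, 14: edi=20+14=34
after shl ecx, 1: ecx=51<<1=102
after and eax, ecx: eax=3&102=2
halt.

102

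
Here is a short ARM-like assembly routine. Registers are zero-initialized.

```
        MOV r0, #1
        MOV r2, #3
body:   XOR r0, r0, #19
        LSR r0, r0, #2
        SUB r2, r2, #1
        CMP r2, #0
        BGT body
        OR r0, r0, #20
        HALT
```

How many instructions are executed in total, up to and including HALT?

19

r0=1
r2=3
r0=1^19=18
r0=18>>2=4
r2=3-1=2
CMP r2, #0  (cmp 2,0)
BGT body: taken
r0=4^19=23
r0=23>>2=5
r2=2-1=1
CMP r2, #0  (cmp 1,0)
BGT body: taken
r0=5^19=22
r0=22>>2=5
r2=1-1=0
CMP r2, #0  (cmp 0,0)
BGT body: not taken
r0=5|20=21
halt.
Total executed instructions: 19.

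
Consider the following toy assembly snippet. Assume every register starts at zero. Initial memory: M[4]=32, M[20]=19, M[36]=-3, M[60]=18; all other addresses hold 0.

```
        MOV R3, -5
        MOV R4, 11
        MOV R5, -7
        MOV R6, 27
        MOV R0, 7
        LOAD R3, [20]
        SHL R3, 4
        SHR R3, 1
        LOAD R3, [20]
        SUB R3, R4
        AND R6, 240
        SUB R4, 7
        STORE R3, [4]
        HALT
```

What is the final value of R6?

after MOV R3, -5: R3=-5
after MOV R4, 11: R4=11
after MOV R5, -7: R5=-7
after MOV R6, 27: R6=27
after MOV R0, 7: R0=7
after LOAD R3, [20]: R3=M[20]=19
after SHL R3, 4: R3=19<<4=304
after SHR R3, 1: R3=304>>1=152
after LOAD R3, [20]: R3=M[20]=19
after SUB R3, R4: R3=19-11=8
after AND R6, 240: R6=27&240=16
after SUB R4, 7: R4=11-7=4
STORE R3, [4] → M[4]=8
halt.

16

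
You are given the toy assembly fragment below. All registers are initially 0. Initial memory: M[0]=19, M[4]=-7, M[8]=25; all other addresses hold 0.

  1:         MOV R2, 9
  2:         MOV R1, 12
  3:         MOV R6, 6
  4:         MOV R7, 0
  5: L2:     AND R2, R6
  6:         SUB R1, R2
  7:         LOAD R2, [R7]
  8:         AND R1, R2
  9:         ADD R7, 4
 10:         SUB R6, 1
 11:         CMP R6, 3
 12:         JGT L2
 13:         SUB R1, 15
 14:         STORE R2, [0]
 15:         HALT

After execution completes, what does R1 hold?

10

MOV R2, 9 → R2=9
MOV R1, 12 → R1=12
MOV R6, 6 → R6=6
MOV R7, 0 → R7=0
AND R2, R6 → R2=9&6=0
SUB R1, R2 → R1=12-0=12
LOAD R2, [R7] → R2=M[0]=19
AND R1, R2 → R1=12&19=0
ADD R7, 4 → R7=0+4=4
SUB R6, 1 → R6=6-1=5
CMP R6, 3  (cmp 5,3)
JGT L2: taken
AND R2, R6 → R2=19&5=1
SUB R1, R2 → R1=0-1=-1
LOAD R2, [R7] → R2=M[4]=-7
AND R1, R2 → R1=(-1)&(-7)=-7
ADD R7, 4 → R7=4+4=8
SUB R6, 1 → R6=5-1=4
CMP R6, 3  (cmp 4,3)
JGT L2: taken
AND R2, R6 → R2=(-7)&4=0
SUB R1, R2 → R1=(-7)-0=-7
LOAD R2, [R7] → R2=M[8]=25
AND R1, R2 → R1=(-7)&25=25
ADD R7, 4 → R7=8+4=12
SUB R6, 1 → R6=4-1=3
CMP R6, 3  (cmp 3,3)
JGT L2: not taken
SUB R1, 15 → R1=25-15=10
STORE R2, [0] → M[0]=25
halt.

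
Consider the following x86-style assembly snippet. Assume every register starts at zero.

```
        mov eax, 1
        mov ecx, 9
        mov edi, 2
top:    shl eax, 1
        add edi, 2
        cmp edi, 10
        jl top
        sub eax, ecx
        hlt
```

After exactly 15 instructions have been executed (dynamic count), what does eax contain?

mov eax, 1 → eax=1
mov ecx, 9 → ecx=9
mov edi, 2 → edi=2
shl eax, 1 → eax=1<<1=2
add edi, 2 → edi=2+2=4
cmp edi, 10  (cmp 4,10)
jl top: taken
shl eax, 1 → eax=2<<1=4
add edi, 2 → edi=4+2=6
cmp edi, 10  (cmp 6,10)
jl top: taken
shl eax, 1 → eax=4<<1=8
add edi, 2 → edi=6+2=8
cmp edi, 10  (cmp 8,10)
jl top: taken
After step 15: eax = 8.

8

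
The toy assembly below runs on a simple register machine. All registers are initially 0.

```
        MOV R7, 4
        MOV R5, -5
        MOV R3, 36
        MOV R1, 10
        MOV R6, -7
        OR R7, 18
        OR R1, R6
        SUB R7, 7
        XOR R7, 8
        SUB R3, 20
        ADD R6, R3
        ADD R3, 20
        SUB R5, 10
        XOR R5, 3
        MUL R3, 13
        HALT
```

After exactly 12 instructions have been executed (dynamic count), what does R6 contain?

after MOV R7, 4: R7=4
after MOV R5, -5: R5=-5
after MOV R3, 36: R3=36
after MOV R1, 10: R1=10
after MOV R6, -7: R6=-7
after OR R7, 18: R7=4|18=22
after OR R1, R6: R1=10|(-7)=-5
after SUB R7, 7: R7=22-7=15
after XOR R7, 8: R7=15^8=7
after SUB R3, 20: R3=36-20=16
after ADD R6, R3: R6=(-7)+16=9
after ADD R3, 20: R3=16+20=36
After step 12: R6 = 9.

9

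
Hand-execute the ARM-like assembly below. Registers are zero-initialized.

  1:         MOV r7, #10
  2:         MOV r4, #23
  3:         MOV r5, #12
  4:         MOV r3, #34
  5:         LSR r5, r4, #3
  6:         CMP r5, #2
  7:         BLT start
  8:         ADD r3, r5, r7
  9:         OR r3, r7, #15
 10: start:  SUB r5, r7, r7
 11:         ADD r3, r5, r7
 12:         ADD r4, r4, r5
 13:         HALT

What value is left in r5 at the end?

MOV r7, #10 → r7=10
MOV r4, #23 → r4=23
MOV r5, #12 → r5=12
MOV r3, #34 → r3=34
LSR r5, r4, #3 → r5=23>>3=2
CMP r5, #2  (cmp 2,2)
BLT start: not taken
ADD r3, r5, r7 → r3=2+10=12
OR r3, r7, #15 → r3=10|15=15
SUB r5, r7, r7 → r5=10-10=0
ADD r3, r5, r7 → r3=0+10=10
ADD r4, r4, r5 → r4=23+0=23
halt.

0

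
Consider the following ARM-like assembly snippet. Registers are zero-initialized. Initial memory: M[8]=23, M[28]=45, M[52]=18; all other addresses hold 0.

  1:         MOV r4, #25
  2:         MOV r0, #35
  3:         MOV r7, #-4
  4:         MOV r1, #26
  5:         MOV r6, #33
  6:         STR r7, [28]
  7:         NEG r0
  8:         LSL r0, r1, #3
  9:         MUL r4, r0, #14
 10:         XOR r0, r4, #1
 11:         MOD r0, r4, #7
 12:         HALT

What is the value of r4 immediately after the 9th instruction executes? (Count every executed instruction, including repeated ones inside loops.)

2912

after MOV r4, #25: r4=25
after MOV r0, #35: r0=35
after MOV r7, #-4: r7=-4
after MOV r1, #26: r1=26
after MOV r6, #33: r6=33
STR r7, [28] → M[28]=-4
after NEG r0: r0=-(35)=-35
after LSL r0, r1, #3: r0=26<<3=208
after MUL r4, r0, #14: r4=208*14=2912
After step 9: r4 = 2912.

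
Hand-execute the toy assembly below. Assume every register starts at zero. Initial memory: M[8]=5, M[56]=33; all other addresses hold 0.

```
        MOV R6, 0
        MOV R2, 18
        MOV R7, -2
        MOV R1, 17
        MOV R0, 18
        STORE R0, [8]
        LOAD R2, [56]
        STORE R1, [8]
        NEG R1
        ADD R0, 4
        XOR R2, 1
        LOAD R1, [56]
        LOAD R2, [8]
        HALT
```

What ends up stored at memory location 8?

17

R6=0
R2=18
R7=-2
R1=17
R0=18
STORE R0, [8] → M[8]=18
R2=M[56]=33
STORE R1, [8] → M[8]=17
R1=-(17)=-17
R0=18+4=22
R2=33^1=32
R1=M[56]=33
R2=M[8]=17
halt.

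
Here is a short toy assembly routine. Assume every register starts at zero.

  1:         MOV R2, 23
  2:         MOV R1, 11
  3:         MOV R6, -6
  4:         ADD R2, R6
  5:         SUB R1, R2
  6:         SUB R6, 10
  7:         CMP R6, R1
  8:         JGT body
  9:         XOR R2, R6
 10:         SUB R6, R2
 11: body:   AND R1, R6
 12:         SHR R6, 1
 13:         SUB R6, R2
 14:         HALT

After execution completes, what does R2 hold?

MOV R2, 23 → R2=23
MOV R1, 11 → R1=11
MOV R6, -6 → R6=-6
ADD R2, R6 → R2=23+(-6)=17
SUB R1, R2 → R1=11-17=-6
SUB R6, 10 → R6=(-6)-10=-16
CMP R6, R1  (cmp -16,-6)
JGT body: not taken
XOR R2, R6 → R2=17^(-16)=-31
SUB R6, R2 → R6=(-16)-(-31)=15
AND R1, R6 → R1=(-6)&15=10
SHR R6, 1 → R6=15>>1=7
SUB R6, R2 → R6=7-(-31)=38
halt.

-31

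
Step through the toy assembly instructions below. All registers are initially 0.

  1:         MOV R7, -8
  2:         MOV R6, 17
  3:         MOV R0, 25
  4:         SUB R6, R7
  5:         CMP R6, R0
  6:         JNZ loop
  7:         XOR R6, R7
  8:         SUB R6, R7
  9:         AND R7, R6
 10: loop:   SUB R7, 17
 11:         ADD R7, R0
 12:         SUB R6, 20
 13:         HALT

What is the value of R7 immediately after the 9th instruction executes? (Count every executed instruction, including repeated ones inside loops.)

R7=-8
R6=17
R0=25
R6=17-(-8)=25
CMP R6, R0  (cmp 25,25)
JNZ loop: not taken
R6=25^(-8)=-31
R6=(-31)-(-8)=-23
R7=(-8)&(-23)=-24
After step 9: R7 = -24.

-24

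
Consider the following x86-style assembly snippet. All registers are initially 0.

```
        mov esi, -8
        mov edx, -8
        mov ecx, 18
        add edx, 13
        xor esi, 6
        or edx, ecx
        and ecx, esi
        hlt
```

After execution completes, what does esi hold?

mov esi, -8 → esi=-8
mov edx, -8 → edx=-8
mov ecx, 18 → ecx=18
add edx, 13 → edx=(-8)+13=5
xor esi, 6 → esi=(-8)^6=-2
or edx, ecx → edx=5|18=23
and ecx, esi → ecx=18&(-2)=18
halt.

-2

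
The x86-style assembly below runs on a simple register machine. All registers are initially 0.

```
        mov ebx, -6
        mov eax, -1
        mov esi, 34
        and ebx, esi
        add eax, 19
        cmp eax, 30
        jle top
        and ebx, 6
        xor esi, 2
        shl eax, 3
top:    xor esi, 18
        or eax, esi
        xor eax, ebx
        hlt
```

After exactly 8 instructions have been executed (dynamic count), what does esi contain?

48

ebx=-6
eax=-1
esi=34
ebx=(-6)&34=34
eax=(-1)+19=18
cmp eax, 30  (cmp 18,30)
jle top: taken
esi=34^18=48
After step 8: esi = 48.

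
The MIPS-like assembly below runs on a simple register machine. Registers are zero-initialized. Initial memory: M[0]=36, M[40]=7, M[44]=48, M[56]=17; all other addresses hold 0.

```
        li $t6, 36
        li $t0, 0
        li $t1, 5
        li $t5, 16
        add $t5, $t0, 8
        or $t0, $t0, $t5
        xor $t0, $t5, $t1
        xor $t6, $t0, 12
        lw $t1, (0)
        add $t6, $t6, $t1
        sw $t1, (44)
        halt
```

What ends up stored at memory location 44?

36

$t6=36
$t0=0
$t1=5
$t5=16
$t5=0+8=8
$t0=0|8=8
$t0=8^5=13
$t6=13^12=1
$t1=M[0]=36
$t6=1+36=37
sw $t1, (44) → M[44]=36
halt.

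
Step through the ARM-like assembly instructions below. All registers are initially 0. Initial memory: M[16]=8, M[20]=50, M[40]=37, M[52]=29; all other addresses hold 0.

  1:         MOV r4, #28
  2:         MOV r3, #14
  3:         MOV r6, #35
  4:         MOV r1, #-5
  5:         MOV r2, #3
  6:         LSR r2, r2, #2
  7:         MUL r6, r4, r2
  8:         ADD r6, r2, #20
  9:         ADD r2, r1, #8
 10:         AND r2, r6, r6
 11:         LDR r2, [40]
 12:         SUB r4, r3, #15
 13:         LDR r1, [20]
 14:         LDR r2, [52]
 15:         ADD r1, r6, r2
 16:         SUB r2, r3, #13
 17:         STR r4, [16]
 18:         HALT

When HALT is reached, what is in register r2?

1

MOV r4, #28 → r4=28
MOV r3, #14 → r3=14
MOV r6, #35 → r6=35
MOV r1, #-5 → r1=-5
MOV r2, #3 → r2=3
LSR r2, r2, #2 → r2=3>>2=0
MUL r6, r4, r2 → r6=28*0=0
ADD r6, r2, #20 → r6=0+20=20
ADD r2, r1, #8 → r2=(-5)+8=3
AND r2, r6, r6 → r2=20&20=20
LDR r2, [40] → r2=M[40]=37
SUB r4, r3, #15 → r4=14-15=-1
LDR r1, [20] → r1=M[20]=50
LDR r2, [52] → r2=M[52]=29
ADD r1, r6, r2 → r1=20+29=49
SUB r2, r3, #13 → r2=14-13=1
STR r4, [16] → M[16]=-1
halt.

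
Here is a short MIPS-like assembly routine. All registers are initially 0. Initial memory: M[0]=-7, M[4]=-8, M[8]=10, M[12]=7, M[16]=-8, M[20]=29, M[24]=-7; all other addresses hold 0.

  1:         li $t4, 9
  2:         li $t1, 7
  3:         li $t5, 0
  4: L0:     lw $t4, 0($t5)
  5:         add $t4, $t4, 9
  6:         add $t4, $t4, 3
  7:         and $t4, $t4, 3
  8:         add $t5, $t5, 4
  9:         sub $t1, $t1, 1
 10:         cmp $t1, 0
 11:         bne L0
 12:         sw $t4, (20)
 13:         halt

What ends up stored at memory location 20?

1

li $t4, 9 → $t4=9
li $t1, 7 → $t1=7
li $t5, 0 → $t5=0
lw $t4, 0($t5) → $t4=M[0]=-7
add $t4, $t4, 9 → $t4=(-7)+9=2
add $t4, $t4, 3 → $t4=2+3=5
and $t4, $t4, 3 → $t4=5&3=1
add $t5, $t5, 4 → $t5=0+4=4
sub $t1, $t1, 1 → $t1=7-1=6
cmp $t1, 0  (cmp 6,0)
bne L0: taken
lw $t4, 0($t5) → $t4=M[4]=-8
add $t4, $t4, 9 → $t4=(-8)+9=1
add $t4, $t4, 3 → $t4=1+3=4
and $t4, $t4, 3 → $t4=4&3=0
add $t5, $t5, 4 → $t5=4+4=8
sub $t1, $t1, 1 → $t1=6-1=5
cmp $t1, 0  (cmp 5,0)
bne L0: taken
lw $t4, 0($t5) → $t4=M[8]=10
add $t4, $t4, 9 → $t4=10+9=19
add $t4, $t4, 3 → $t4=19+3=22
and $t4, $t4, 3 → $t4=22&3=2
add $t5, $t5, 4 → $t5=8+4=12
sub $t1, $t1, 1 → $t1=5-1=4
cmp $t1, 0  (cmp 4,0)
bne L0: taken
lw $t4, 0($t5) → $t4=M[12]=7
add $t4, $t4, 9 → $t4=7+9=16
add $t4, $t4, 3 → $t4=16+3=19
and $t4, $t4, 3 → $t4=19&3=3
add $t5, $t5, 4 → $t5=12+4=16
sub $t1, $t1, 1 → $t1=4-1=3
cmp $t1, 0  (cmp 3,0)
bne L0: taken
lw $t4, 0($t5) → $t4=M[16]=-8
add $t4, $t4, 9 → $t4=(-8)+9=1
add $t4, $t4, 3 → $t4=1+3=4
and $t4, $t4, 3 → $t4=4&3=0
add $t5, $t5, 4 → $t5=16+4=20
sub $t1, $t1, 1 → $t1=3-1=2
cmp $t1, 0  (cmp 2,0)
bne L0: taken
lw $t4, 0($t5) → $t4=M[20]=29
add $t4, $t4, 9 → $t4=29+9=38
add $t4, $t4, 3 → $t4=38+3=41
and $t4, $t4, 3 → $t4=41&3=1
add $t5, $t5, 4 → $t5=20+4=24
sub $t1, $t1, 1 → $t1=2-1=1
cmp $t1, 0  (cmp 1,0)
bne L0: taken
lw $t4, 0($t5) → $t4=M[24]=-7
add $t4, $t4, 9 → $t4=(-7)+9=2
add $t4, $t4, 3 → $t4=2+3=5
and $t4, $t4, 3 → $t4=5&3=1
add $t5, $t5, 4 → $t5=24+4=28
sub $t1, $t1, 1 → $t1=1-1=0
cmp $t1, 0  (cmp 0,0)
bne L0: not taken
sw $t4, (20) → M[20]=1
halt.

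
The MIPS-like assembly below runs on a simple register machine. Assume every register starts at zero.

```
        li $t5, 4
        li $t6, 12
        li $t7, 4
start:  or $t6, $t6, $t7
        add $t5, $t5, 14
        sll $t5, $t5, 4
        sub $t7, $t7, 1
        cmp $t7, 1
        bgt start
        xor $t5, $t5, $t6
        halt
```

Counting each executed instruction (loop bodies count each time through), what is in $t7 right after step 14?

$t5=4
$t6=12
$t7=4
$t6=12|4=12
$t5=4+14=18
$t5=18<<4=288
$t7=4-1=3
cmp $t7, 1  (cmp 3,1)
bgt start: taken
$t6=12|3=15
$t5=288+14=302
$t5=302<<4=4832
$t7=3-1=2
cmp $t7, 1  (cmp 2,1)
After step 14: $t7 = 2.

2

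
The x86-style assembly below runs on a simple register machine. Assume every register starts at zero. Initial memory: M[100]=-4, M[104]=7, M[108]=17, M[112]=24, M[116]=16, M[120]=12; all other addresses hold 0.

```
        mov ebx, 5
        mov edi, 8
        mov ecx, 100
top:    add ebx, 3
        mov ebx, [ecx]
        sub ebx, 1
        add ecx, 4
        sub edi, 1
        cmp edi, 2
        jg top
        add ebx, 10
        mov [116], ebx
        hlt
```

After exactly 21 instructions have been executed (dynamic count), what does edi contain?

after mov ebx, 5: ebx=5
after mov edi, 8: edi=8
after mov ecx, 100: ecx=100
after add ebx, 3: ebx=5+3=8
after mov ebx, [ecx]: ebx=M[100]=-4
after sub ebx, 1: ebx=(-4)-1=-5
after add ecx, 4: ecx=100+4=104
after sub edi, 1: edi=8-1=7
cmp edi, 2  (cmp 7,2)
jg top: taken
after add ebx, 3: ebx=(-5)+3=-2
after mov ebx, [ecx]: ebx=M[104]=7
after sub ebx, 1: ebx=7-1=6
after add ecx, 4: ecx=104+4=108
after sub edi, 1: edi=7-1=6
cmp edi, 2  (cmp 6,2)
jg top: taken
after add ebx, 3: ebx=6+3=9
after mov ebx, [ecx]: ebx=M[108]=17
after sub ebx, 1: ebx=17-1=16
after add ecx, 4: ecx=108+4=112
After step 21: edi = 6.

6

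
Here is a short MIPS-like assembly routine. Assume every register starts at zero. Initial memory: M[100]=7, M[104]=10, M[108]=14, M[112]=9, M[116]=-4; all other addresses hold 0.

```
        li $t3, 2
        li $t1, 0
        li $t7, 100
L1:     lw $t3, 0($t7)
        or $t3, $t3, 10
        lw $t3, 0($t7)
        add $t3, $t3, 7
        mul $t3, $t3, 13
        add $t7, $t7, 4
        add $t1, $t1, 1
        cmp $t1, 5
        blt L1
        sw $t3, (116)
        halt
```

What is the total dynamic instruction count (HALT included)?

li $t3, 2 → $t3=2
li $t1, 0 → $t1=0
li $t7, 100 → $t7=100
lw $t3, 0($t7) → $t3=M[100]=7
or $t3, $t3, 10 → $t3=7|10=15
lw $t3, 0($t7) → $t3=M[100]=7
add $t3, $t3, 7 → $t3=7+7=14
mul $t3, $t3, 13 → $t3=14*13=182
add $t7, $t7, 4 → $t7=100+4=104
add $t1, $t1, 1 → $t1=0+1=1
cmp $t1, 5  (cmp 1,5)
blt L1: taken
lw $t3, 0($t7) → $t3=M[104]=10
or $t3, $t3, 10 → $t3=10|10=10
lw $t3, 0($t7) → $t3=M[104]=10
add $t3, $t3, 7 → $t3=10+7=17
mul $t3, $t3, 13 → $t3=17*13=221
add $t7, $t7, 4 → $t7=104+4=108
add $t1, $t1, 1 → $t1=1+1=2
cmp $t1, 5  (cmp 2,5)
blt L1: taken
lw $t3, 0($t7) → $t3=M[108]=14
or $t3, $t3, 10 → $t3=14|10=14
lw $t3, 0($t7) → $t3=M[108]=14
add $t3, $t3, 7 → $t3=14+7=21
mul $t3, $t3, 13 → $t3=21*13=273
add $t7, $t7, 4 → $t7=108+4=112
add $t1, $t1, 1 → $t1=2+1=3
cmp $t1, 5  (cmp 3,5)
blt L1: taken
lw $t3, 0($t7) → $t3=M[112]=9
or $t3, $t3, 10 → $t3=9|10=11
lw $t3, 0($t7) → $t3=M[112]=9
add $t3, $t3, 7 → $t3=9+7=16
mul $t3, $t3, 13 → $t3=16*13=208
add $t7, $t7, 4 → $t7=112+4=116
add $t1, $t1, 1 → $t1=3+1=4
cmp $t1, 5  (cmp 4,5)
blt L1: taken
lw $t3, 0($t7) → $t3=M[116]=-4
or $t3, $t3, 10 → $t3=(-4)|10=-2
lw $t3, 0($t7) → $t3=M[116]=-4
add $t3, $t3, 7 → $t3=(-4)+7=3
mul $t3, $t3, 13 → $t3=3*13=39
add $t7, $t7, 4 → $t7=116+4=120
add $t1, $t1, 1 → $t1=4+1=5
cmp $t1, 5  (cmp 5,5)
blt L1: not taken
sw $t3, (116) → M[116]=39
halt.
Total executed instructions: 50.

50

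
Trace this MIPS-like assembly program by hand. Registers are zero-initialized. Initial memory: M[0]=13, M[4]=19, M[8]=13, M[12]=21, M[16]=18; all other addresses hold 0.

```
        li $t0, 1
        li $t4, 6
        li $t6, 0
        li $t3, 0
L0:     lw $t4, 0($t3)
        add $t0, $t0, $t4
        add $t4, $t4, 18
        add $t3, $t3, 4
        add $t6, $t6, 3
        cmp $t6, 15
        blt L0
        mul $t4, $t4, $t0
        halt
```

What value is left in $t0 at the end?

after li $t0, 1: $t0=1
after li $t4, 6: $t4=6
after li $t6, 0: $t6=0
after li $t3, 0: $t3=0
after lw $t4, 0($t3): $t4=M[0]=13
after add $t0, $t0, $t4: $t0=1+13=14
after add $t4, $t4, 18: $t4=13+18=31
after add $t3, $t3, 4: $t3=0+4=4
after add $t6, $t6, 3: $t6=0+3=3
cmp $t6, 15  (cmp 3,15)
blt L0: taken
after lw $t4, 0($t3): $t4=M[4]=19
after add $t0, $t0, $t4: $t0=14+19=33
after add $t4, $t4, 18: $t4=19+18=37
after add $t3, $t3, 4: $t3=4+4=8
after add $t6, $t6, 3: $t6=3+3=6
cmp $t6, 15  (cmp 6,15)
blt L0: taken
after lw $t4, 0($t3): $t4=M[8]=13
after add $t0, $t0, $t4: $t0=33+13=46
after add $t4, $t4, 18: $t4=13+18=31
after add $t3, $t3, 4: $t3=8+4=12
after add $t6, $t6, 3: $t6=6+3=9
cmp $t6, 15  (cmp 9,15)
blt L0: taken
after lw $t4, 0($t3): $t4=M[12]=21
after add $t0, $t0, $t4: $t0=46+21=67
after add $t4, $t4, 18: $t4=21+18=39
after add $t3, $t3, 4: $t3=12+4=16
after add $t6, $t6, 3: $t6=9+3=12
cmp $t6, 15  (cmp 12,15)
blt L0: taken
after lw $t4, 0($t3): $t4=M[16]=18
after add $t0, $t0, $t4: $t0=67+18=85
after add $t4, $t4, 18: $t4=18+18=36
after add $t3, $t3, 4: $t3=16+4=20
after add $t6, $t6, 3: $t6=12+3=15
cmp $t6, 15  (cmp 15,15)
blt L0: not taken
after mul $t4, $t4, $t0: $t4=36*85=3060
halt.

85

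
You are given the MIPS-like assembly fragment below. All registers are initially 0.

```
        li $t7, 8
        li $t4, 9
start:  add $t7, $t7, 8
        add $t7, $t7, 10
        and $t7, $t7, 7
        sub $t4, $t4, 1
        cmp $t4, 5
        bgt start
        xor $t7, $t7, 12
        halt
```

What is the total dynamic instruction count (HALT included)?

28

after li $t7, 8: $t7=8
after li $t4, 9: $t4=9
after add $t7, $t7, 8: $t7=8+8=16
after add $t7, $t7, 10: $t7=16+10=26
after and $t7, $t7, 7: $t7=26&7=2
after sub $t4, $t4, 1: $t4=9-1=8
cmp $t4, 5  (cmp 8,5)
bgt start: taken
after add $t7, $t7, 8: $t7=2+8=10
after add $t7, $t7, 10: $t7=10+10=20
after and $t7, $t7, 7: $t7=20&7=4
after sub $t4, $t4, 1: $t4=8-1=7
cmp $t4, 5  (cmp 7,5)
bgt start: taken
after add $t7, $t7, 8: $t7=4+8=12
after add $t7, $t7, 10: $t7=12+10=22
after and $t7, $t7, 7: $t7=22&7=6
after sub $t4, $t4, 1: $t4=7-1=6
cmp $t4, 5  (cmp 6,5)
bgt start: taken
after add $t7, $t7, 8: $t7=6+8=14
after add $t7, $t7, 10: $t7=14+10=24
after and $t7, $t7, 7: $t7=24&7=0
after sub $t4, $t4, 1: $t4=6-1=5
cmp $t4, 5  (cmp 5,5)
bgt start: not taken
after xor $t7, $t7, 12: $t7=0^12=12
halt.
Total executed instructions: 28.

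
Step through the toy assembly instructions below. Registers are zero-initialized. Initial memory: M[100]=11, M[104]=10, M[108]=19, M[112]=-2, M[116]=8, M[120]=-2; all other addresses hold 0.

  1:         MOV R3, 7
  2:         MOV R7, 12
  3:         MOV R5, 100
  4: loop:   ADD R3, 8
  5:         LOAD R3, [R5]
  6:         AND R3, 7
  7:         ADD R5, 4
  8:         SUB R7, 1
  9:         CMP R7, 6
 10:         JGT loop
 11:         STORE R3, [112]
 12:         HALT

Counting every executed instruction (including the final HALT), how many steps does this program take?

after MOV R3, 7: R3=7
after MOV R7, 12: R7=12
after MOV R5, 100: R5=100
after ADD R3, 8: R3=7+8=15
after LOAD R3, [R5]: R3=M[100]=11
after AND R3, 7: R3=11&7=3
after ADD R5, 4: R5=100+4=104
after SUB R7, 1: R7=12-1=11
CMP R7, 6  (cmp 11,6)
JGT loop: taken
after ADD R3, 8: R3=3+8=11
after LOAD R3, [R5]: R3=M[104]=10
after AND R3, 7: R3=10&7=2
after ADD R5, 4: R5=104+4=108
after SUB R7, 1: R7=11-1=10
CMP R7, 6  (cmp 10,6)
JGT loop: taken
after ADD R3, 8: R3=2+8=10
after LOAD R3, [R5]: R3=M[108]=19
after AND R3, 7: R3=19&7=3
after ADD R5, 4: R5=108+4=112
after SUB R7, 1: R7=10-1=9
CMP R7, 6  (cmp 9,6)
JGT loop: taken
after ADD R3, 8: R3=3+8=11
after LOAD R3, [R5]: R3=M[112]=-2
after AND R3, 7: R3=(-2)&7=6
after ADD R5, 4: R5=112+4=116
after SUB R7, 1: R7=9-1=8
CMP R7, 6  (cmp 8,6)
JGT loop: taken
after ADD R3, 8: R3=6+8=14
after LOAD R3, [R5]: R3=M[116]=8
after AND R3, 7: R3=8&7=0
after ADD R5, 4: R5=116+4=120
after SUB R7, 1: R7=8-1=7
CMP R7, 6  (cmp 7,6)
JGT loop: taken
after ADD R3, 8: R3=0+8=8
after LOAD R3, [R5]: R3=M[120]=-2
after AND R3, 7: R3=(-2)&7=6
after ADD R5, 4: R5=120+4=124
after SUB R7, 1: R7=7-1=6
CMP R7, 6  (cmp 6,6)
JGT loop: not taken
STORE R3, [112] → M[112]=6
halt.
Total executed instructions: 47.

47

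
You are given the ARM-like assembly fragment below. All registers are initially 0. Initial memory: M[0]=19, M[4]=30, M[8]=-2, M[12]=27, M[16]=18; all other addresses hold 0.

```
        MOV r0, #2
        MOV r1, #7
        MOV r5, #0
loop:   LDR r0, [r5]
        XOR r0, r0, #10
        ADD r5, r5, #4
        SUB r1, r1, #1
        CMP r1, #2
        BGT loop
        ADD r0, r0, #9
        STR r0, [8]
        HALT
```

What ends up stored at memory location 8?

MOV r0, #2 → r0=2
MOV r1, #7 → r1=7
MOV r5, #0 → r5=0
LDR r0, [r5] → r0=M[0]=19
XOR r0, r0, #10 → r0=19^10=25
ADD r5, r5, #4 → r5=0+4=4
SUB r1, r1, #1 → r1=7-1=6
CMP r1, #2  (cmp 6,2)
BGT loop: taken
LDR r0, [r5] → r0=M[4]=30
XOR r0, r0, #10 → r0=30^10=20
ADD r5, r5, #4 → r5=4+4=8
SUB r1, r1, #1 → r1=6-1=5
CMP r1, #2  (cmp 5,2)
BGT loop: taken
LDR r0, [r5] → r0=M[8]=-2
XOR r0, r0, #10 → r0=(-2)^10=-12
ADD r5, r5, #4 → r5=8+4=12
SUB r1, r1, #1 → r1=5-1=4
CMP r1, #2  (cmp 4,2)
BGT loop: taken
LDR r0, [r5] → r0=M[12]=27
XOR r0, r0, #10 → r0=27^10=17
ADD r5, r5, #4 → r5=12+4=16
SUB r1, r1, #1 → r1=4-1=3
CMP r1, #2  (cmp 3,2)
BGT loop: taken
LDR r0, [r5] → r0=M[16]=18
XOR r0, r0, #10 → r0=18^10=24
ADD r5, r5, #4 → r5=16+4=20
SUB r1, r1, #1 → r1=3-1=2
CMP r1, #2  (cmp 2,2)
BGT loop: not taken
ADD r0, r0, #9 → r0=24+9=33
STR r0, [8] → M[8]=33
halt.

33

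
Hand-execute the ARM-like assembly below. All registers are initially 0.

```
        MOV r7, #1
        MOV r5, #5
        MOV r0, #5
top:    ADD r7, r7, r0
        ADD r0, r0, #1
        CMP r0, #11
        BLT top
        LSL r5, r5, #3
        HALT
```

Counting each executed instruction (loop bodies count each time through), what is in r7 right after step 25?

46

MOV r7, #1 → r7=1
MOV r5, #5 → r5=5
MOV r0, #5 → r0=5
ADD r7, r7, r0 → r7=1+5=6
ADD r0, r0, #1 → r0=5+1=6
CMP r0, #11  (cmp 6,11)
BLT top: taken
ADD r7, r7, r0 → r7=6+6=12
ADD r0, r0, #1 → r0=6+1=7
CMP r0, #11  (cmp 7,11)
BLT top: taken
ADD r7, r7, r0 → r7=12+7=19
ADD r0, r0, #1 → r0=7+1=8
CMP r0, #11  (cmp 8,11)
BLT top: taken
ADD r7, r7, r0 → r7=19+8=27
ADD r0, r0, #1 → r0=8+1=9
CMP r0, #11  (cmp 9,11)
BLT top: taken
ADD r7, r7, r0 → r7=27+9=36
ADD r0, r0, #1 → r0=9+1=10
CMP r0, #11  (cmp 10,11)
BLT top: taken
ADD r7, r7, r0 → r7=36+10=46
ADD r0, r0, #1 → r0=10+1=11
After step 25: r7 = 46.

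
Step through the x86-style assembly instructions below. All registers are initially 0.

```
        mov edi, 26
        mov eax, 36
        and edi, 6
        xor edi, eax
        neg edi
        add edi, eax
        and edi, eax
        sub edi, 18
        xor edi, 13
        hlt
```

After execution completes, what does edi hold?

31

after mov edi, 26: edi=26
after mov eax, 36: eax=36
after and edi, 6: edi=26&6=2
after xor edi, eax: edi=2^36=38
after neg edi: edi=-(38)=-38
after add edi, eax: edi=(-38)+36=-2
after and edi, eax: edi=(-2)&36=36
after sub edi, 18: edi=36-18=18
after xor edi, 13: edi=18^13=31
halt.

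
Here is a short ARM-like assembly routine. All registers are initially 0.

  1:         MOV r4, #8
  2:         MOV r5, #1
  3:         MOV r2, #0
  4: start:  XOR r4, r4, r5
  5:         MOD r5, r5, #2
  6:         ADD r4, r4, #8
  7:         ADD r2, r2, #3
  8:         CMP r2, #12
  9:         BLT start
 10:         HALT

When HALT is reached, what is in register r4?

r4=8
r5=1
r2=0
r4=8^1=9
r5=1%2=1
r4=9+8=17
r2=0+3=3
CMP r2, #12  (cmp 3,12)
BLT start: taken
r4=17^1=16
r5=1%2=1
r4=16+8=24
r2=3+3=6
CMP r2, #12  (cmp 6,12)
BLT start: taken
r4=24^1=25
r5=1%2=1
r4=25+8=33
r2=6+3=9
CMP r2, #12  (cmp 9,12)
BLT start: taken
r4=33^1=32
r5=1%2=1
r4=32+8=40
r2=9+3=12
CMP r2, #12  (cmp 12,12)
BLT start: not taken
halt.

40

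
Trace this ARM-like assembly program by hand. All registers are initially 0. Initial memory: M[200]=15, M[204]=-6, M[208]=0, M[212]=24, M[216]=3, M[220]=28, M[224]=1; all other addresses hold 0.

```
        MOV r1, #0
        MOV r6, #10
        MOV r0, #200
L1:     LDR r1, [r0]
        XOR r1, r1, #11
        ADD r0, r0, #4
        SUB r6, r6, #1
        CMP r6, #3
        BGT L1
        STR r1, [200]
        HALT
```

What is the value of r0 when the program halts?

228

after MOV r1, #0: r1=0
after MOV r6, #10: r6=10
after MOV r0, #200: r0=200
after LDR r1, [r0]: r1=M[200]=15
after XOR r1, r1, #11: r1=15^11=4
after ADD r0, r0, #4: r0=200+4=204
after SUB r6, r6, #1: r6=10-1=9
CMP r6, #3  (cmp 9,3)
BGT L1: taken
after LDR r1, [r0]: r1=M[204]=-6
after XOR r1, r1, #11: r1=(-6)^11=-15
after ADD r0, r0, #4: r0=204+4=208
after SUB r6, r6, #1: r6=9-1=8
CMP r6, #3  (cmp 8,3)
BGT L1: taken
after LDR r1, [r0]: r1=M[208]=0
after XOR r1, r1, #11: r1=0^11=11
after ADD r0, r0, #4: r0=208+4=212
after SUB r6, r6, #1: r6=8-1=7
CMP r6, #3  (cmp 7,3)
BGT L1: taken
after LDR r1, [r0]: r1=M[212]=24
after XOR r1, r1, #11: r1=24^11=19
after ADD r0, r0, #4: r0=212+4=216
after SUB r6, r6, #1: r6=7-1=6
CMP r6, #3  (cmp 6,3)
BGT L1: taken
after LDR r1, [r0]: r1=M[216]=3
after XOR r1, r1, #11: r1=3^11=8
after ADD r0, r0, #4: r0=216+4=220
after SUB r6, r6, #1: r6=6-1=5
CMP r6, #3  (cmp 5,3)
BGT L1: taken
after LDR r1, [r0]: r1=M[220]=28
after XOR r1, r1, #11: r1=28^11=23
after ADD r0, r0, #4: r0=220+4=224
after SUB r6, r6, #1: r6=5-1=4
CMP r6, #3  (cmp 4,3)
BGT L1: taken
after LDR r1, [r0]: r1=M[224]=1
after XOR r1, r1, #11: r1=1^11=10
after ADD r0, r0, #4: r0=224+4=228
after SUB r6, r6, #1: r6=4-1=3
CMP r6, #3  (cmp 3,3)
BGT L1: not taken
STR r1, [200] → M[200]=10
halt.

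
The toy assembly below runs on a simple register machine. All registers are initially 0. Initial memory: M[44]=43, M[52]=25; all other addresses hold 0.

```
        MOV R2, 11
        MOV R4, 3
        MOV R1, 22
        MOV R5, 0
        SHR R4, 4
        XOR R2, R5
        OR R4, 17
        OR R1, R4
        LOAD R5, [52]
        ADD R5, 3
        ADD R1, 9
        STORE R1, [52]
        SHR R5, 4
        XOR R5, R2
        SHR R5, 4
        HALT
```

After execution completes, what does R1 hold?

32

MOV R2, 11 → R2=11
MOV R4, 3 → R4=3
MOV R1, 22 → R1=22
MOV R5, 0 → R5=0
SHR R4, 4 → R4=3>>4=0
XOR R2, R5 → R2=11^0=11
OR R4, 17 → R4=0|17=17
OR R1, R4 → R1=22|17=23
LOAD R5, [52] → R5=M[52]=25
ADD R5, 3 → R5=25+3=28
ADD R1, 9 → R1=23+9=32
STORE R1, [52] → M[52]=32
SHR R5, 4 → R5=28>>4=1
XOR R5, R2 → R5=1^11=10
SHR R5, 4 → R5=10>>4=0
halt.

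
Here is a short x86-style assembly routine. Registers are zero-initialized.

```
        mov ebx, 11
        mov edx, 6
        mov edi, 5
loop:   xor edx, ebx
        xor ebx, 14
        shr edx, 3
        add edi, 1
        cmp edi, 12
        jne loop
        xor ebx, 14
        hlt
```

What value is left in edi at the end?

12

after mov ebx, 11: ebx=11
after mov edx, 6: edx=6
after mov edi, 5: edi=5
after xor edx, ebx: edx=6^11=13
after xor ebx, 14: ebx=11^14=5
after shr edx, 3: edx=13>>3=1
after add edi, 1: edi=5+1=6
cmp edi, 12  (cmp 6,12)
jne loop: taken
after xor edx, ebx: edx=1^5=4
after xor ebx, 14: ebx=5^14=11
after shr edx, 3: edx=4>>3=0
after add edi, 1: edi=6+1=7
cmp edi, 12  (cmp 7,12)
jne loop: taken
after xor edx, ebx: edx=0^11=11
after xor ebx, 14: ebx=11^14=5
after shr edx, 3: edx=11>>3=1
after add edi, 1: edi=7+1=8
cmp edi, 12  (cmp 8,12)
jne loop: taken
after xor edx, ebx: edx=1^5=4
after xor ebx, 14: ebx=5^14=11
after shr edx, 3: edx=4>>3=0
after add edi, 1: edi=8+1=9
cmp edi, 12  (cmp 9,12)
jne loop: taken
after xor edx, ebx: edx=0^11=11
after xor ebx, 14: ebx=11^14=5
after shr edx, 3: edx=11>>3=1
after add edi, 1: edi=9+1=10
cmp edi, 12  (cmp 10,12)
jne loop: taken
after xor edx, ebx: edx=1^5=4
after xor ebx, 14: ebx=5^14=11
after shr edx, 3: edx=4>>3=0
after add edi, 1: edi=10+1=11
cmp edi, 12  (cmp 11,12)
jne loop: taken
after xor edx, ebx: edx=0^11=11
after xor ebx, 14: ebx=11^14=5
after shr edx, 3: edx=11>>3=1
after add edi, 1: edi=11+1=12
cmp edi, 12  (cmp 12,12)
jne loop: not taken
after xor ebx, 14: ebx=5^14=11
halt.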